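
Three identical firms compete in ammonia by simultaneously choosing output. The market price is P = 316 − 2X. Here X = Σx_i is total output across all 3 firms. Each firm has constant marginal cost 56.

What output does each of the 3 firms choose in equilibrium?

32.5

A representative firm's profit is π_i = x_i(316 − 2X) − 56x_i, with X = x_i + Σ_{j≠i} x_j.
First-order condition: 260 − 4x_i − 2Σ_{j≠i} x_j = 0.
With identical firms, set every x_j = x: then 260 − 4x − 4x = 0, i.e. x = 260/8 = 32.5.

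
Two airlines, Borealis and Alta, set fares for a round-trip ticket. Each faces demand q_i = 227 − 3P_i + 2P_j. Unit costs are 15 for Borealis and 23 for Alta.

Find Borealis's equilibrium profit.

Borealis's profit: π = (P_{Borealis} − 15)(227 − 3P_{Borealis} + 2P_{Alta}).
∂π/∂P_{Borealis} = 272 − 6P_{Borealis} + 2P_{Alta} = 0 ⇒ P_{Borealis} = 136/3 + (1/3)P_{Alta}.
Similarly P_{Alta} = 148/3 + (1/3)P_{Borealis}.
Solving the two reaction functions simultaneously: (1 − (1/3)(1/3))P_{Borealis} = 136/3 + (1/3)·(148/3), so (8/9)P_{Borealis} = 556/9 and P_{Borealis} = 69.5.
Then P_{Alta} = 148/3 + (1/3)·69.5 = 72.5.
q_{Borealis} = 227 − 3·69.5 + 2·72.5 = 163.5.
Profit = (69.5 − 15)·163.5 = 8910.75.

8910.75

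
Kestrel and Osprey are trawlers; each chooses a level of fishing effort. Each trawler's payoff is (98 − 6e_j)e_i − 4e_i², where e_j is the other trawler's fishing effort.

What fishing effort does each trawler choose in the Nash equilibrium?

7

Kestrel's payoff is (98 − 6e_O)e_K − 4e_K².
∂π/∂e_K = 98 − 6e_O − 8e_K = 0, so e_K = 12.25 − 0.75e_O.
The game is symmetric, so in equilibrium e_O = e_K: the reaction function gives 1.75e_K = 12.25, hence e_K = 7.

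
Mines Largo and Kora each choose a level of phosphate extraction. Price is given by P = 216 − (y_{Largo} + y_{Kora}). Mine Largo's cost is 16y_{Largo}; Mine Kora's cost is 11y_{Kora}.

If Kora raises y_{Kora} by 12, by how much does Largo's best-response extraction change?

-6

Mine Largo's profit: π = y_{Largo}(216 − (y_{Largo} + y_{Kora})) − 16y_{Largo}.
∂π/∂y_{Largo} = 200 − 2y_{Largo} − y_{Kora} = 0, so y_{Largo} = 100 − 0.5y_{Kora}.
The reaction-function slope is −0.5, so a 12-unit rise in y_{Kora} moves y_{Largo} by −0.5 × 12 = −6. Largo's best response falls — the actions are strategic substitutes.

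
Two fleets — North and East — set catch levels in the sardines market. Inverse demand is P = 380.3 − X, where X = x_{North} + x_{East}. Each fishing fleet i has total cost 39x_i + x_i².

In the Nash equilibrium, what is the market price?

243.78

Fishing fleet North's profit: π = x_{North}(380.3 − (x_{North} + x_{East})) − 39x_{North} − x_{North}².
∂π/∂x_{North} = 341.3 − 4x_{North} − x_{East} = 0, so x_{North} = 85.325 − 0.25x_{East}.
The game is symmetric, so in equilibrium x_{East} = x_{North}: the reaction function gives 1.25x_{North} = 85.325, hence x_{North} = 68.26.
Equilibrium price: P = 380.3 − 136.52 = 243.78.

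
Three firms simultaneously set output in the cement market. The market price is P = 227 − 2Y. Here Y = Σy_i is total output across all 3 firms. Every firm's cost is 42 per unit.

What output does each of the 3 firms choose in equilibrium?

A representative firm's profit is π_i = y_i(227 − 2Y) − 42y_i, with Y = y_i + Σ_{j≠i} y_j.
First-order condition: 185 − 4y_i − 2Σ_{j≠i} y_j = 0.
With identical firms, set every y_j = y: then 185 − 4y − 4y = 0, i.e. y = 185/8 = 23.125.

23.125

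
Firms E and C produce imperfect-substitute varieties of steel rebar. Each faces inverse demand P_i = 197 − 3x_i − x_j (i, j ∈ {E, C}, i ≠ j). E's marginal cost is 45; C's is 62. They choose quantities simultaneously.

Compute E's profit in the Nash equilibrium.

1478.52

Firm E's profit: π = x_E(197 − 3x_E − x_C) − 45x_E.
∂π/∂x_E = 152 − 6x_E − x_C = 0 ⇒ x_E = 76/3 − (1/6)x_C.
Similarly x_C = 22.5 − (1/6)x_E.
Substituting the second reaction function into the first: x_E = 76/3 − (1/6)(22.5 − (1/6)x_E), which gives (35/36)x_E = 259/12 ⇒ x_E = 22.2.
Then x_C = 22.5 − (1/6)·22.2 = 18.8.
P_E = 197 − 3·22.2 − 18.8 = 111.6.
Profit = (111.6 − 45)·22.2 = 1478.52.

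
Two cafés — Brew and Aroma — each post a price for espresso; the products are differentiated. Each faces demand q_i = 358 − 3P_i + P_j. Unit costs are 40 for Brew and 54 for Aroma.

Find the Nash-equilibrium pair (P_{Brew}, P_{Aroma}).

Brew's profit: π = (P_{Brew} − 40)(358 − 3P_{Brew} + P_{Aroma}).
∂π/∂P_{Brew} = 478 − 6P_{Brew} + P_{Aroma} = 0 ⇒ P_{Brew} = 239/3 + (1/6)P_{Aroma}.
Similarly P_{Aroma} = 260/3 + (1/6)P_{Brew}.
Substituting the second reaction function into the first: P_{Brew} = 239/3 + (1/6)(260/3 + (1/6)P_{Brew}), which gives (35/36)P_{Brew} = 847/9 ⇒ P_{Brew} = 96.8.
Then P_{Aroma} = 260/3 + (1/6)·96.8 = 102.8.

96.8, 102.8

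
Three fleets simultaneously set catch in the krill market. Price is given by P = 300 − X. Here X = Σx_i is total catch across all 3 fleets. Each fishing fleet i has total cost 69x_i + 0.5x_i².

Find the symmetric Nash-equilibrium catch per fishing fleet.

46.2

A representative fishing fleet's profit is π_i = x_i(300 − X) − 69x_i − 0.5x_i², with X = x_i + Σ_{j≠i} x_j.
First-order condition: 231 − 3x_i − Σ_{j≠i} x_j = 0.
Imposing symmetry (x_j = x for all j) turns Σ_{j≠i} x_j into 2x, so 231 = 5x and x = 46.2.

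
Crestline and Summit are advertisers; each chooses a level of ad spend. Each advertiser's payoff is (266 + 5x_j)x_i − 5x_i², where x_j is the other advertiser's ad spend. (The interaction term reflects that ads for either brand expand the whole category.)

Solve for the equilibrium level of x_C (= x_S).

Crestline's payoff is (266 + 5x_S)x_C − 5x_C².
∂π/∂x_C = 266 + 5x_S − 10x_C = 0, so x_C = 26.6 + 0.5x_S.
The game is symmetric, so in equilibrium x_S = x_C: the reaction function gives 0.5x_C = 26.6, hence x_C = 53.2.

53.2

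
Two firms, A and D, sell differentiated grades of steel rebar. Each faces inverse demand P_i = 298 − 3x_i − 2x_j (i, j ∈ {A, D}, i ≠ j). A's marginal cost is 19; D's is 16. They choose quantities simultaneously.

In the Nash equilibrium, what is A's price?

Firm A's profit: π = x_A(298 − 3x_A − 2x_D) − 19x_A.
∂π/∂x_A = 279 − 6x_A − 2x_D = 0 ⇒ x_A = 46.5 − (1/3)x_D.
Similarly x_D = 47 − (1/3)x_A.
Solving the two reaction functions simultaneously: (1 − (−1/3)(−1/3))x_A = 46.5 − (1/3)·47, so (8/9)x_A = 185/6 and x_A = 34.6875.
Then x_D = 47 − (1/3)·34.6875 = 35.4375.
P_A = 298 − 3·34.6875 − 2·35.4375 = 123.0625.

123.0625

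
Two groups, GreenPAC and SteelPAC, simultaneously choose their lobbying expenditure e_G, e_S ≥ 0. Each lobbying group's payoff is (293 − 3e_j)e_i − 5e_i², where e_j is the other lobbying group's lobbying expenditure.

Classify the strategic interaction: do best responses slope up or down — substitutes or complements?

GreenPAC's payoff is (293 − 3e_S)e_G − 5e_G².
∂π/∂e_G = 293 − 3e_S − 10e_G = 0, so e_G = 29.3 − 0.3e_S.
The best-response slope de_G/de_S = −0.3 < 0: the reaction function is downward-sloping, so the choices are strategic substitutes.

strategic substitutes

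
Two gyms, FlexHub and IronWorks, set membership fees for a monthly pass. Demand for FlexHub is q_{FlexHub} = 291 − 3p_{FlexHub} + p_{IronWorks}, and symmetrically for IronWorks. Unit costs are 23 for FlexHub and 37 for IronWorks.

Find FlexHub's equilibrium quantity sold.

150.6

FlexHub's profit: π = (p_{FlexHub} − 23)(291 − 3p_{FlexHub} + p_{IronWorks}).
∂π/∂p_{FlexHub} = 360 − 6p_{FlexHub} + p_{IronWorks} = 0 ⇒ p_{FlexHub} = 60 + (1/6)p_{IronWorks}.
Similarly p_{IronWorks} = 67 + (1/6)p_{FlexHub}.
Solving the two reaction functions simultaneously: (1 − (1/6)(1/6))p_{FlexHub} = 60 + (1/6)·67, so (35/36)p_{FlexHub} = 427/6 and p_{FlexHub} = 73.2.
Then p_{IronWorks} = 67 + (1/6)·73.2 = 79.2.
q_{FlexHub} = 291 − 3·73.2 + 79.2 = 150.6.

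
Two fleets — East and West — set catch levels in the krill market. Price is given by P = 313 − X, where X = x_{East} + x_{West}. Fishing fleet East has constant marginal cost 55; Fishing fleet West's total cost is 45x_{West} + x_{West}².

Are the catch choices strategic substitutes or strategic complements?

Fishing fleet East's profit: π = x_{East}(313 − (x_{East} + x_{West})) − 55x_{East}.
∂π/∂x_{East} = 258 − 2x_{East} − x_{West} = 0, so x_{East} = 129 − 0.5x_{West}.
The best-response slope dx_{East}/dx_{West} = −0.5 < 0: the reaction function is downward-sloping, so the choices are strategic substitutes.

strategic substitutes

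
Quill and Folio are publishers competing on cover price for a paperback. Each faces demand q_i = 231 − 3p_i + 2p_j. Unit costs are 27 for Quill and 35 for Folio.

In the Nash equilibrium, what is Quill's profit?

Quill's profit: π = (p_{Quill} − 27)(231 − 3p_{Quill} + 2p_{Folio}).
∂π/∂p_{Quill} = 312 − 6p_{Quill} + 2p_{Folio} = 0 ⇒ p_{Quill} = 52 + (1/3)p_{Folio}.
Similarly p_{Folio} = 56 + (1/3)p_{Quill}.
Plugging p_{Folio} into Quill's best response: p_{Quill} = 52 + (1/3)(56 + (1/3)p_{Quill}) ⇒ (8/9)p_{Quill} = 212/3, so p_{Quill} = 79.5.
Then p_{Folio} = 56 + (1/3)·79.5 = 82.5.
q_{Quill} = 231 − 3·79.5 + 2·82.5 = 157.5.
Profit = (79.5 − 27)·157.5 = 8268.75.

8268.75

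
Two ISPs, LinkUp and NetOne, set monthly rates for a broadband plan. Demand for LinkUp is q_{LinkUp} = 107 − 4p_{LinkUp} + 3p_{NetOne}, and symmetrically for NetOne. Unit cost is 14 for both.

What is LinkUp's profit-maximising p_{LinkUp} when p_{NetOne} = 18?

27.125

LinkUp's profit: π = (p_{LinkUp} − 14)(107 − 4p_{LinkUp} + 3p_{NetOne}).
∂π/∂p_{LinkUp} = 163 − 8p_{LinkUp} + 3p_{NetOne} = 0 ⇒ p_{LinkUp} = 20.375 + 0.375p_{NetOne}.
At p_{NetOne} = 18: p_{LinkUp} = 20.375 + 0.375·18 = 27.125.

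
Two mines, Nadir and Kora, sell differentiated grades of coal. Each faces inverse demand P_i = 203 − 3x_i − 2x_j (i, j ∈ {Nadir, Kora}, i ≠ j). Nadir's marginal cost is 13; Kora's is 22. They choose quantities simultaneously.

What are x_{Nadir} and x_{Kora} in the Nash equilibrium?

Mine Nadir's profit: π = x_{Nadir}(203 − 3x_{Nadir} − 2x_{Kora}) − 13x_{Nadir}.
∂π/∂x_{Nadir} = 190 − 6x_{Nadir} − 2x_{Kora} = 0 ⇒ x_{Nadir} = 95/3 − (1/3)x_{Kora}.
Similarly x_{Kora} = 181/6 − (1/3)x_{Nadir}.
Plugging x_{Kora} into Nadir's best response: x_{Nadir} = 95/3 − (1/3)(181/6 − (1/3)x_{Nadir}) ⇒ (8/9)x_{Nadir} = 389/18, so x_{Nadir} = 24.3125.
Then x_{Kora} = 181/6 − (1/3)·24.3125 = 22.0625.

24.3125, 22.0625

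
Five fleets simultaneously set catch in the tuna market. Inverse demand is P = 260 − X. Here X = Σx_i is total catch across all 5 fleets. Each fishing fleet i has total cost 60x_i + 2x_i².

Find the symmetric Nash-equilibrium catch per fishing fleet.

20

A representative fishing fleet's profit is π_i = x_i(260 − X) − 60x_i − 2x_i², with X = x_i + Σ_{j≠i} x_j.
First-order condition: 200 − 6x_i − Σ_{j≠i} x_j = 0.
Imposing symmetry (x_j = x for all j) turns Σ_{j≠i} x_j into 4x, so 200 = 10x and x = 20.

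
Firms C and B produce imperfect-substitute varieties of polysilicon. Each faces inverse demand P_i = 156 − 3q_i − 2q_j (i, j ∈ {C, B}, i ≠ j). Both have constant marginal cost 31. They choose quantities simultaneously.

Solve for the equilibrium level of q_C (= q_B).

15.625

Firm C's profit: π = q_C(156 − 3q_C − 2q_B) − 31q_C.
∂π/∂q_C = 125 − 6q_C − 2q_B = 0 ⇒ q_C = 125/6 − (1/3)q_B.
The game is symmetric, so in equilibrium q_B = q_C: the reaction function gives (4/3)q_C = 125/6, hence q_C = 15.625.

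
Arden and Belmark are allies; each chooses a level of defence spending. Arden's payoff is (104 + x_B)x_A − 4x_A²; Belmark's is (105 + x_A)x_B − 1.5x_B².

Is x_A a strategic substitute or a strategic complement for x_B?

Expanding Arden's payoff: 104x_A + x_Bx_A − 4x_A².
∂π/∂x_A = 104 + x_B − 8x_A = 0, so x_A = 13 + 0.125x_B.
The best-response slope dx_A/dx_B = 0.125 > 0: the reaction function is upward-sloping, so the choices are strategic complements.

strategic complements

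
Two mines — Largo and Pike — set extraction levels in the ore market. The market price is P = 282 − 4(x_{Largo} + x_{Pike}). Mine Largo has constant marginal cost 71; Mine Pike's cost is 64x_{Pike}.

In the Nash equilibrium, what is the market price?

Mine Largo's profit: π = x_{Largo}(282 − 4(x_{Largo} + x_{Pike})) − 71x_{Largo}.
∂π/∂x_{Largo} = 211 − 8x_{Largo} − 4x_{Pike} = 0, so x_{Largo} = 26.375 − 0.5x_{Pike}.
By the same steps for Pike: x_{Pike} = 27.25 − 0.5x_{Largo}.
Solving the two reaction functions simultaneously: (1 − (−0.5)(−0.5))x_{Largo} = 26.375 − 0.5·27.25, so 0.75x_{Largo} = 12.75 and x_{Largo} = 17.
Then x_{Pike} = 27.25 − 0.5·17 = 18.75.
Equilibrium price: P = 282 − 4·35.75 = 139.

139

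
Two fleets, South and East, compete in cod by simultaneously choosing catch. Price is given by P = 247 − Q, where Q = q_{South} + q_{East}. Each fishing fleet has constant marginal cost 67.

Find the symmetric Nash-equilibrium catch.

Fishing fleet South's profit: π = q_{South}(247 − (q_{South} + q_{East})) − 67q_{South}.
∂π/∂q_{South} = 180 − 2q_{South} − q_{East} = 0, so q_{South} = 90 − 0.5q_{East}.
By symmetry q_{East} = q_{South}; substituting into the reaction function, 1.5q_{South} = 90 and q_{South} = 60.

60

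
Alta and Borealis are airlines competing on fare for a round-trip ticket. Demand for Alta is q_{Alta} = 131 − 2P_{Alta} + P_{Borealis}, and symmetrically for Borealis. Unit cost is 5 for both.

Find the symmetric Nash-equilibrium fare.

Alta's profit: π = (P_{Alta} − 5)(131 − 2P_{Alta} + P_{Borealis}).
∂π/∂P_{Alta} = 141 − 4P_{Alta} + P_{Borealis} = 0 ⇒ P_{Alta} = 35.25 + 0.25P_{Borealis}.
The game is symmetric, so in equilibrium P_{Borealis} = P_{Alta}: the reaction function gives 0.75P_{Alta} = 35.25, hence P_{Alta} = 47.

47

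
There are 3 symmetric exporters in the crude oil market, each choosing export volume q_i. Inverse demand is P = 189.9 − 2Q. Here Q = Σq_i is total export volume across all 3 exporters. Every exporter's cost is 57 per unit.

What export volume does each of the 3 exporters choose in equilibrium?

A representative exporter's profit is π_i = q_i(189.9 − 2Q) − 57q_i, with Q = q_i + Σ_{j≠i} q_j.
First-order condition: 132.9 − 4q_i − 2Σ_{j≠i} q_j = 0.
With identical exporters, set every q_j = q: then 132.9 − 4q − 4q = 0, i.e. q = 132.9/8 = 16.6125.

16.6125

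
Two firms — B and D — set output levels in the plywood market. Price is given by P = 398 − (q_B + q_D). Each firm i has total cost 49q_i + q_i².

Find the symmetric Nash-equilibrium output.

Firm B's profit: π = q_B(398 − (q_B + q_D)) − 49q_B − q_B².
∂π/∂q_B = 349 − 4q_B − q_D = 0, so q_B = 87.25 − 0.25q_D.
The game is symmetric, so in equilibrium q_D = q_B: the reaction function gives 1.25q_B = 87.25, hence q_B = 69.8.

69.8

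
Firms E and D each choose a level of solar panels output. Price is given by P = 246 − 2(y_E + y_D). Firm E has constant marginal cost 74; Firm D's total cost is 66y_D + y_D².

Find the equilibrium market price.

141.2

Firm E's profit: π = y_E(246 − 2(y_E + y_D)) − 74y_E.
∂π/∂y_E = 172 − 4y_E − 2y_D = 0, so y_E = 43 − 0.5y_D.
For D: ∂π/∂y_D = 180 − 6y_D − 2y_E = 0 ⇒ y_D = 30 − (1/3)y_E.
Solving the two reaction functions simultaneously: (1 − (−0.5)(−1/3))y_E = 43 − 0.5·30, so (5/6)y_E = 28 and y_E = 33.6.
Then y_D = 30 − (1/3)·33.6 = 18.8.
Equilibrium price: P = 246 − 2·52.4 = 141.2.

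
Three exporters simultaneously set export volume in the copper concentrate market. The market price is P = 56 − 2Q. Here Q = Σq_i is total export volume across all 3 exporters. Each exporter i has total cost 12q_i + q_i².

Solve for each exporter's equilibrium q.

A representative exporter's profit is π_i = q_i(56 − 2Q) − 12q_i − q_i², with Q = q_i + Σ_{j≠i} q_j.
First-order condition: 44 − 6q_i − 2Σ_{j≠i} q_j = 0.
With identical exporters, set every q_j = q: then 44 − 6q − 4q = 0, i.e. q = 44/10 = 4.4.

4.4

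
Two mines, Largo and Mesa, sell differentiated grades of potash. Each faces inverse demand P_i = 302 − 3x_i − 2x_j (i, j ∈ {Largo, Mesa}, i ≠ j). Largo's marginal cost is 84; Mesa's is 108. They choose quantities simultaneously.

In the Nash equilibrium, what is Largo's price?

170.25

Mine Largo's profit: π = x_{Largo}(302 − 3x_{Largo} − 2x_{Mesa}) − 84x_{Largo}.
∂π/∂x_{Largo} = 218 − 6x_{Largo} − 2x_{Mesa} = 0 ⇒ x_{Largo} = 109/3 − (1/3)x_{Mesa}.
Similarly x_{Mesa} = 97/3 − (1/3)x_{Largo}.
Plugging x_{Mesa} into Largo's best response: x_{Largo} = 109/3 − (1/3)(97/3 − (1/3)x_{Largo}) ⇒ (8/9)x_{Largo} = 230/9, so x_{Largo} = 28.75.
Then x_{Mesa} = 97/3 − (1/3)·28.75 = 22.75.
P_{Largo} = 302 − 3·28.75 − 2·22.75 = 170.25.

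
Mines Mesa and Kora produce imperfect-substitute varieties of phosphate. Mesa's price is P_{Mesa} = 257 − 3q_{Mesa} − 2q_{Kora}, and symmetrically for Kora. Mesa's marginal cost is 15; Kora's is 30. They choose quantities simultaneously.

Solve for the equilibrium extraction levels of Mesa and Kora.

Mine Mesa's profit: π = q_{Mesa}(257 − 3q_{Mesa} − 2q_{Kora}) − 15q_{Mesa}.
∂π/∂q_{Mesa} = 242 − 6q_{Mesa} − 2q_{Kora} = 0 ⇒ q_{Mesa} = 121/3 − (1/3)q_{Kora}.
Similarly q_{Kora} = 227/6 − (1/3)q_{Mesa}.
Substituting the second reaction function into the first: q_{Mesa} = 121/3 − (1/3)(227/6 − (1/3)q_{Mesa}), which gives (8/9)q_{Mesa} = 499/18 ⇒ q_{Mesa} = 31.1875.
Then q_{Kora} = 227/6 − (1/3)·31.1875 = 27.4375.

31.1875, 27.4375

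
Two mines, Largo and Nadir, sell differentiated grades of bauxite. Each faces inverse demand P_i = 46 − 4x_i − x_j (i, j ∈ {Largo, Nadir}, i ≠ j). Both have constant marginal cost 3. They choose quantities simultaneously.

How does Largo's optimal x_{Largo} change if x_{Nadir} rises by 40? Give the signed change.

Mine Largo's profit: π = x_{Largo}(46 − 4x_{Largo} − x_{Nadir}) − 3x_{Largo}.
∂π/∂x_{Largo} = 43 − 8x_{Largo} − x_{Nadir} = 0 ⇒ x_{Largo} = 5.375 − 0.125x_{Nadir}.
The reaction-function slope is −0.125, so a 40-unit rise in x_{Nadir} moves x_{Largo} by −0.125 × 40 = −5. Largo's best response falls — the actions are strategic substitutes.

-5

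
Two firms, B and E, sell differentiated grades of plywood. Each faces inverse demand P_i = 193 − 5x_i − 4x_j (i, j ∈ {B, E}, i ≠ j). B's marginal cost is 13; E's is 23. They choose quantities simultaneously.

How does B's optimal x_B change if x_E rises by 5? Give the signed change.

-2

Firm B's profit: π = x_B(193 − 5x_B − 4x_E) − 13x_B.
∂π/∂x_B = 180 − 10x_B − 4x_E = 0 ⇒ x_B = 18 − 0.4x_E.
The reaction-function slope is −0.4, so a 5-unit rise in x_E moves x_B by −0.4 × 5 = −2. B's best response falls — the actions are strategic substitutes.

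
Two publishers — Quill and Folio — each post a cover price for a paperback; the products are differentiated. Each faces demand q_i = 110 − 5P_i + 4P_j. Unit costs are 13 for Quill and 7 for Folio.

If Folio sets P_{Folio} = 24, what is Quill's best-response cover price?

Quill's profit: π = (P_{Quill} − 13)(110 − 5P_{Quill} + 4P_{Folio}).
∂π/∂P_{Quill} = 175 − 10P_{Quill} + 4P_{Folio} = 0 ⇒ P_{Quill} = 17.5 + 0.4P_{Folio}.
At P_{Folio} = 24: P_{Quill} = 17.5 + 0.4·24 = 27.1.

27.1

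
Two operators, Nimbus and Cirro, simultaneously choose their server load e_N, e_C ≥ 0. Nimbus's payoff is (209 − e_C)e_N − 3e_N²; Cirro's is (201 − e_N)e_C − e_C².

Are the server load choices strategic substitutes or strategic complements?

strategic substitutes

Expanding Nimbus's payoff: 209e_N − e_Ce_N − 3e_N².
∂π/∂e_N = 209 − e_C − 6e_N = 0, so e_N = 209/6 − (1/6)e_C.
The best-response slope de_N/de_C = −1/6 < 0: the reaction function is downward-sloping, so the choices are strategic substitutes.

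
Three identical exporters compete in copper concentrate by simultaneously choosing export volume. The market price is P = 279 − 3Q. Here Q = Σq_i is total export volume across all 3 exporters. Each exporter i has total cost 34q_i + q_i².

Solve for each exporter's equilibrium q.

A representative exporter's profit is π_i = q_i(279 − 3Q) − 34q_i − q_i², with Q = q_i + Σ_{j≠i} q_j.
First-order condition: 245 − 8q_i − 3Σ_{j≠i} q_j = 0.
Imposing symmetry (q_j = q for all j) turns Σ_{j≠i} q_j into 2q, so 245 = 14q and q = 17.5.

17.5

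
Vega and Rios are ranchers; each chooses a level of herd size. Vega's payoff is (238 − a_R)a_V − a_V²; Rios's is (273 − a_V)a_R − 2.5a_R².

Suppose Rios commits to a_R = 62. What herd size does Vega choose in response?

88

Expanding Vega's payoff: 238a_V − a_Ra_V − a_V².
∂π/∂a_V = 238 − a_R − 2a_V = 0, so a_V = 119 − 0.5a_R.
At a_R = 62: a_V = 119 − 0.5·62 = 88.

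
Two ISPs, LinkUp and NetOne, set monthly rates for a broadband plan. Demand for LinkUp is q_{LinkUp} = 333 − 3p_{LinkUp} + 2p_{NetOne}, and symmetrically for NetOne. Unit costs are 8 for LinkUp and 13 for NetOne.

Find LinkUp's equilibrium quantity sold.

LinkUp's profit: π = (p_{LinkUp} − 8)(333 − 3p_{LinkUp} + 2p_{NetOne}).
∂π/∂p_{LinkUp} = 357 − 6p_{LinkUp} + 2p_{NetOne} = 0 ⇒ p_{LinkUp} = 59.5 + (1/3)p_{NetOne}.
Similarly p_{NetOne} = 62 + (1/3)p_{LinkUp}.
Substituting the second reaction function into the first: p_{LinkUp} = 59.5 + (1/3)(62 + (1/3)p_{LinkUp}), which gives (8/9)p_{LinkUp} = 481/6 ⇒ p_{LinkUp} = 90.1875.
Then p_{NetOne} = 62 + (1/3)·90.1875 = 92.0625.
q_{LinkUp} = 333 − 3·90.1875 + 2·92.0625 = 246.5625.

246.5625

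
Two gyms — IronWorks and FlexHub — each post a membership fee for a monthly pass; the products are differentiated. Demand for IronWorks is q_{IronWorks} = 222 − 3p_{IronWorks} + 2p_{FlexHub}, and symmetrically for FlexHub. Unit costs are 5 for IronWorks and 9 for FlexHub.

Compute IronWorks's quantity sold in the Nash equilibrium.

IronWorks's profit: π = (p_{IronWorks} − 5)(222 − 3p_{IronWorks} + 2p_{FlexHub}).
∂π/∂p_{IronWorks} = 237 − 6p_{IronWorks} + 2p_{FlexHub} = 0 ⇒ p_{IronWorks} = 39.5 + (1/3)p_{FlexHub}.
Similarly p_{FlexHub} = 41.5 + (1/3)p_{IronWorks}.
Solving the two reaction functions simultaneously: (1 − (1/3)(1/3))p_{IronWorks} = 39.5 + (1/3)·41.5, so (8/9)p_{IronWorks} = 160/3 and p_{IronWorks} = 60.
Then p_{FlexHub} = 41.5 + (1/3)·60 = 61.5.
q_{IronWorks} = 222 − 3·60 + 2·61.5 = 165.

165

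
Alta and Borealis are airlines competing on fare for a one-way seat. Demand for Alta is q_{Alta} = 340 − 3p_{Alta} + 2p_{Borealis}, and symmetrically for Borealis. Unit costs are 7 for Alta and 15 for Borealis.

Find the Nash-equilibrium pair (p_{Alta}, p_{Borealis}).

91.75, 94.75

Alta's profit: π = (p_{Alta} − 7)(340 − 3p_{Alta} + 2p_{Borealis}).
∂π/∂p_{Alta} = 361 − 6p_{Alta} + 2p_{Borealis} = 0 ⇒ p_{Alta} = 361/6 + (1/3)p_{Borealis}.
Similarly p_{Borealis} = 385/6 + (1/3)p_{Alta}.
Solving the two reaction functions simultaneously: (1 − (1/3)(1/3))p_{Alta} = 361/6 + (1/3)·(385/6), so (8/9)p_{Alta} = 734/9 and p_{Alta} = 91.75.
Then p_{Borealis} = 385/6 + (1/3)·91.75 = 94.75.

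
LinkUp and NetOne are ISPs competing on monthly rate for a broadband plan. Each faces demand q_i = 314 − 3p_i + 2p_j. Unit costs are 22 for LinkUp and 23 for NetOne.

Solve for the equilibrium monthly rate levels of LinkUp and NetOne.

LinkUp's profit: π = (p_{LinkUp} − 22)(314 − 3p_{LinkUp} + 2p_{NetOne}).
∂π/∂p_{LinkUp} = 380 − 6p_{LinkUp} + 2p_{NetOne} = 0 ⇒ p_{LinkUp} = 190/3 + (1/3)p_{NetOne}.
Similarly p_{NetOne} = 383/6 + (1/3)p_{LinkUp}.
Solving the two reaction functions simultaneously: (1 − (1/3)(1/3))p_{LinkUp} = 190/3 + (1/3)·(383/6), so (8/9)p_{LinkUp} = 1523/18 and p_{LinkUp} = 95.1875.
Then p_{NetOne} = 383/6 + (1/3)·95.1875 = 95.5625.

95.1875, 95.5625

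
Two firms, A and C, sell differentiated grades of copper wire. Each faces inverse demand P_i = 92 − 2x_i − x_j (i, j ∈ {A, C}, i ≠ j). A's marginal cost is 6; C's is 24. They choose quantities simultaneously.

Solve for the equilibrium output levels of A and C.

Firm A's profit: π = x_A(92 − 2x_A − x_C) − 6x_A.
∂π/∂x_A = 86 − 4x_A − x_C = 0 ⇒ x_A = 21.5 − 0.25x_C.
Similarly x_C = 17 − 0.25x_A.
Substituting the second reaction function into the first: x_A = 21.5 − 0.25(17 − 0.25x_A), which gives 0.9375x_A = 17.25 ⇒ x_A = 18.4.
Then x_C = 17 − 0.25·18.4 = 12.4.

18.4, 12.4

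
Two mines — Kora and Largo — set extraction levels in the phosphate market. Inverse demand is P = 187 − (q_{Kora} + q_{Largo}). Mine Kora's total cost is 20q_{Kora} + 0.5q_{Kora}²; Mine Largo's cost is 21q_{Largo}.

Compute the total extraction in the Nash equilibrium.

99.8

Mine Kora's profit: π = q_{Kora}(187 − (q_{Kora} + q_{Largo})) − 20q_{Kora} − 0.5q_{Kora}².
∂π/∂q_{Kora} = 167 − 3q_{Kora} − q_{Largo} = 0, so q_{Kora} = 167/3 − (1/3)q_{Largo}.
For Largo: ∂π/∂q_{Largo} = 166 − 2q_{Largo} − q_{Kora} = 0 ⇒ q_{Largo} = 83 − 0.5q_{Kora}.
Solving the two reaction functions simultaneously: (1 − (−1/3)(−0.5))q_{Kora} = 167/3 − (1/3)·83, so (5/6)q_{Kora} = 28 and q_{Kora} = 33.6.
Then q_{Largo} = 83 − 0.5·33.6 = 66.2.
Total extraction: 33.6 + 66.2 = 99.8.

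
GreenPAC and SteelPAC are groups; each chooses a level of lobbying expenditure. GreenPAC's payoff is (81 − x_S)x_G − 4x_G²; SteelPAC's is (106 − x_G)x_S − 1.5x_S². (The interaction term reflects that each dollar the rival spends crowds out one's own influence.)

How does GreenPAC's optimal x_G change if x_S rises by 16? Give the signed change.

Expanding GreenPAC's payoff: 81x_G − x_Sx_G − 4x_G².
∂π/∂x_G = 81 − x_S − 8x_G = 0, so x_G = 10.125 − 0.125x_S.
The reaction-function slope is −0.125, so a 16-unit rise in x_S moves x_G by −0.125 × 16 = −2. GreenPAC's best response falls — the actions are strategic substitutes.

-2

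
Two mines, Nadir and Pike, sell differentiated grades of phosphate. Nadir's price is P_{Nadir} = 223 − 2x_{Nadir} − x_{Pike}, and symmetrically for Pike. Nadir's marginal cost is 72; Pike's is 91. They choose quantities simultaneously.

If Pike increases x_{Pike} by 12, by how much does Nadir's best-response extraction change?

Mine Nadir's profit: π = x_{Nadir}(223 − 2x_{Nadir} − x_{Pike}) − 72x_{Nadir}.
∂π/∂x_{Nadir} = 151 − 4x_{Nadir} − x_{Pike} = 0 ⇒ x_{Nadir} = 37.75 − 0.25x_{Pike}.
The reaction-function slope is −0.25, so a 12-unit rise in x_{Pike} moves x_{Nadir} by −0.25 × 12 = −3. Nadir's best response falls — the actions are strategic substitutes.

-3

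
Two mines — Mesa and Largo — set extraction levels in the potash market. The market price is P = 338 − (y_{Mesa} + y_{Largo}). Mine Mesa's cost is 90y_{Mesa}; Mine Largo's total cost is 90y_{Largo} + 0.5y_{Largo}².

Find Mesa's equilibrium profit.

9840.64

Mine Mesa's profit: π = y_{Mesa}(338 − (y_{Mesa} + y_{Largo})) − 90y_{Mesa}.
∂π/∂y_{Mesa} = 248 − 2y_{Mesa} − y_{Largo} = 0, so y_{Mesa} = 124 − 0.5y_{Largo}.
For Largo: ∂π/∂y_{Largo} = 248 − 3y_{Largo} − y_{Mesa} = 0 ⇒ y_{Largo} = 248/3 − (1/3)y_{Mesa}.
Plugging y_{Largo} into Mesa's best response: y_{Mesa} = 124 − 0.5(248/3 − (1/3)y_{Mesa}) ⇒ (5/6)y_{Mesa} = 248/3, so y_{Mesa} = 99.2.
Then y_{Largo} = 248/3 − (1/3)·99.2 = 49.6.
Price P = 338 − 148.8 = 189.2.
Mesa's profit: (189.2 − 90)·99.2 = 9840.64.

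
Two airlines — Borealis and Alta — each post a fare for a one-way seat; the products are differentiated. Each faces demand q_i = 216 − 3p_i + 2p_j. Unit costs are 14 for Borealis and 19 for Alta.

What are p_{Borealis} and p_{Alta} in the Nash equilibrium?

65.4375, 67.3125

Borealis's profit: π = (p_{Borealis} − 14)(216 − 3p_{Borealis} + 2p_{Alta}).
∂π/∂p_{Borealis} = 258 − 6p_{Borealis} + 2p_{Alta} = 0 ⇒ p_{Borealis} = 43 + (1/3)p_{Alta}.
Similarly p_{Alta} = 45.5 + (1/3)p_{Borealis}.
Solving the two reaction functions simultaneously: (1 − (1/3)(1/3))p_{Borealis} = 43 + (1/3)·45.5, so (8/9)p_{Borealis} = 349/6 and p_{Borealis} = 65.4375.
Then p_{Alta} = 45.5 + (1/3)·65.4375 = 67.3125.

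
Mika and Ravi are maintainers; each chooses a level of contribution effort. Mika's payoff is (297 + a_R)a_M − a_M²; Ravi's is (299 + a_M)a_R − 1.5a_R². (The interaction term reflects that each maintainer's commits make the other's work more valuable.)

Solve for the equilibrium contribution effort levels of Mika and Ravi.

Expanding Mika's payoff: 297a_M + a_Ra_M − a_M².
∂π/∂a_M = 297 + a_R − 2a_M = 0, so a_M = 148.5 + 0.5a_R.
Likewise for Ravi: a_R = 299/3 + (1/3)a_M.
Solving the two reaction functions simultaneously: (1 − (0.5)(1/3))a_M = 148.5 + 0.5·(299/3), so (5/6)a_M = 595/3 and a_M = 238.
Then a_R = 299/3 + (1/3)·238 = 179.

238, 179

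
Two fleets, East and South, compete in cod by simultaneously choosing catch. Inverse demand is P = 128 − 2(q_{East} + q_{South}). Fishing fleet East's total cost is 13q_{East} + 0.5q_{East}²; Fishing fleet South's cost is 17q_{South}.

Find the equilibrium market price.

Fishing fleet East's profit: π = q_{East}(128 − 2(q_{East} + q_{South})) − 13q_{East} − 0.5q_{East}².
∂π/∂q_{East} = 115 − 5q_{East} − 2q_{South} = 0, so q_{East} = 23 − 0.4q_{South}.
For South: ∂π/∂q_{South} = 111 − 4q_{South} − 2q_{East} = 0 ⇒ q_{South} = 27.75 − 0.5q_{East}.
Substituting the second reaction function into the first: q_{East} = 23 − 0.4(27.75 − 0.5q_{East}), which gives 0.8q_{East} = 11.9 ⇒ q_{East} = 14.875.
Then q_{South} = 27.75 − 0.5·14.875 = 20.3125.
Equilibrium price: P = 128 − 2·35.1875 = 57.625.

57.625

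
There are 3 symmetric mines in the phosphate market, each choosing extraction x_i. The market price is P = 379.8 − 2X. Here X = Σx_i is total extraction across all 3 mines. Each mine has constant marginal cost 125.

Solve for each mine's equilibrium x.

A representative mine's profit is π_i = x_i(379.8 − 2X) − 125x_i, with X = x_i + Σ_{j≠i} x_j.
First-order condition: 254.8 − 4x_i − 2Σ_{j≠i} x_j = 0.
In a symmetric equilibrium every mine chooses the same x, so Σ_{j≠i} x_j = 2x. The condition becomes 254.8 − 8x = 0, giving x = 254.8/8 = 31.85.

31.85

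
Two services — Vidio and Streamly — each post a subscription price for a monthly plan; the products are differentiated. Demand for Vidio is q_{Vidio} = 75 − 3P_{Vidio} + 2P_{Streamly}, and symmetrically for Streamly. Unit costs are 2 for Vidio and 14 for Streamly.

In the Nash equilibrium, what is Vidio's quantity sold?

61.5

Vidio's profit: π = (P_{Vidio} − 2)(75 − 3P_{Vidio} + 2P_{Streamly}).
∂π/∂P_{Vidio} = 81 − 6P_{Vidio} + 2P_{Streamly} = 0 ⇒ P_{Vidio} = 13.5 + (1/3)P_{Streamly}.
Similarly P_{Streamly} = 19.5 + (1/3)P_{Vidio}.
Plugging P_{Streamly} into Vidio's best response: P_{Vidio} = 13.5 + (1/3)(19.5 + (1/3)P_{Vidio}) ⇒ (8/9)P_{Vidio} = 20, so P_{Vidio} = 22.5.
Then P_{Streamly} = 19.5 + (1/3)·22.5 = 27.
q_{Vidio} = 75 − 3·22.5 + 2·27 = 61.5.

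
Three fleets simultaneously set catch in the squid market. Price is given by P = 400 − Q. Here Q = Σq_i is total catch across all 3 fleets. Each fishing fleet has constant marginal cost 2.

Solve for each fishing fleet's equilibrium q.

99.5

A representative fishing fleet's profit is π_i = q_i(400 − Q) − 2q_i, with Q = q_i + Σ_{j≠i} q_j.
First-order condition: 398 − 2q_i − Σ_{j≠i} q_j = 0.
With identical fishing fleets, set every q_j = q: then 398 − 2q − 2q = 0, i.e. q = 398/4 = 99.5.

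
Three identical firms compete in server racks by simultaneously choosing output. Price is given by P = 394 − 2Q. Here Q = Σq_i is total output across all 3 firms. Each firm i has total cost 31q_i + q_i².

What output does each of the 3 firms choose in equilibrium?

36.3

A representative firm's profit is π_i = q_i(394 − 2Q) − 31q_i − q_i², with Q = q_i + Σ_{j≠i} q_j.
First-order condition: 363 − 6q_i − 2Σ_{j≠i} q_j = 0.
Imposing symmetry (q_j = q for all j) turns Σ_{j≠i} q_j into 2q, so 363 = 10q and q = 36.3.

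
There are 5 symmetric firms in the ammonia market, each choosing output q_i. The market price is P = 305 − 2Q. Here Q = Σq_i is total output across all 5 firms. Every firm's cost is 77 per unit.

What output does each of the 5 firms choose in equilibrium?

A representative firm's profit is π_i = q_i(305 − 2Q) − 77q_i, with Q = q_i + Σ_{j≠i} q_j.
First-order condition: 228 − 4q_i − 2Σ_{j≠i} q_j = 0.
With identical firms, set every q_j = q: then 228 − 4q − 8q = 0, i.e. q = 228/12 = 19.

19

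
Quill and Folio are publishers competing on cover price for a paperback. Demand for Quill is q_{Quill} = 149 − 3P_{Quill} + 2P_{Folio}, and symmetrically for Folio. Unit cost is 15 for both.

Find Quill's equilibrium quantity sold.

100.5

Quill's profit: π = (P_{Quill} − 15)(149 − 3P_{Quill} + 2P_{Folio}).
∂π/∂P_{Quill} = 194 − 6P_{Quill} + 2P_{Folio} = 0 ⇒ P_{Quill} = 97/3 + (1/3)P_{Folio}.
Setting P_{Quill} = P_{Folio} in the reaction function: P_{Quill} = 97/3 + (1/3)P_{Quill}, so P_{Quill} = (97/3) / (2/3) = 48.5.
q_{Quill} = 149 − 3·48.5 + 2·48.5 = 100.5.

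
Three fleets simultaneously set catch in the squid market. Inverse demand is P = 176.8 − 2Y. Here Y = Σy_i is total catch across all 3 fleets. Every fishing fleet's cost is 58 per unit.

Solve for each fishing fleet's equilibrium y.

A representative fishing fleet's profit is π_i = y_i(176.8 − 2Y) − 58y_i, with Y = y_i + Σ_{j≠i} y_j.
First-order condition: 118.8 − 4y_i − 2Σ_{j≠i} y_j = 0.
In a symmetric equilibrium every fishing fleet chooses the same y, so Σ_{j≠i} y_j = 2y. The condition becomes 118.8 − 8y = 0, giving y = 118.8/8 = 14.85.

14.85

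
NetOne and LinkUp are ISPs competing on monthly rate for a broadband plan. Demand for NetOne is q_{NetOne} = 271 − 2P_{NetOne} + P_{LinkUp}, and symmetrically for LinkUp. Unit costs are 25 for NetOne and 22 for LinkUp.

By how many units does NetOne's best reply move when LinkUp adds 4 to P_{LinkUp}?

NetOne's profit: π = (P_{NetOne} − 25)(271 − 2P_{NetOne} + P_{LinkUp}).
∂π/∂P_{NetOne} = 321 − 4P_{NetOne} + P_{LinkUp} = 0 ⇒ P_{NetOne} = 80.25 + 0.25P_{LinkUp}.
The reaction-function slope is 0.25, so a 4-unit rise in P_{LinkUp} moves P_{NetOne} by 0.25 × 4 = 1. NetOne's best response rises — the actions are strategic complements.

1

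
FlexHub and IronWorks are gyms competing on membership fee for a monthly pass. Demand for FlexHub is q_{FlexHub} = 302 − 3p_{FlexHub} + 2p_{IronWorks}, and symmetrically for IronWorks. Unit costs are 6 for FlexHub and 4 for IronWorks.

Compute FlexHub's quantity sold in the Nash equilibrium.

FlexHub's profit: π = (p_{FlexHub} − 6)(302 − 3p_{FlexHub} + 2p_{IronWorks}).
∂π/∂p_{FlexHub} = 320 − 6p_{FlexHub} + 2p_{IronWorks} = 0 ⇒ p_{FlexHub} = 160/3 + (1/3)p_{IronWorks}.
Similarly p_{IronWorks} = 157/3 + (1/3)p_{FlexHub}.
Plugging p_{IronWorks} into FlexHub's best response: p_{FlexHub} = 160/3 + (1/3)(157/3 + (1/3)p_{FlexHub}) ⇒ (8/9)p_{FlexHub} = 637/9, so p_{FlexHub} = 79.625.
Then p_{IronWorks} = 157/3 + (1/3)·79.625 = 78.875.
q_{FlexHub} = 302 − 3·79.625 + 2·78.875 = 220.875.

220.875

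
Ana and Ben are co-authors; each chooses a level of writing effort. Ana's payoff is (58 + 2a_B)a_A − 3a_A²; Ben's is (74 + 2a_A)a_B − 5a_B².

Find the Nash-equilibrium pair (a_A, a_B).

13, 10

Expanding Ana's payoff: 58a_A + 2a_Ba_A − 3a_A².
∂π/∂a_A = 58 + 2a_B − 6a_A = 0, so a_A = 29/3 + (1/3)a_B.
Likewise for Ben: a_B = 7.4 + 0.2a_A.
Plugging a_B into Ana's best response: a_A = 29/3 + (1/3)(7.4 + 0.2a_A) ⇒ (14/15)a_A = 182/15, so a_A = 13.
Then a_B = 7.4 + 0.2·13 = 10.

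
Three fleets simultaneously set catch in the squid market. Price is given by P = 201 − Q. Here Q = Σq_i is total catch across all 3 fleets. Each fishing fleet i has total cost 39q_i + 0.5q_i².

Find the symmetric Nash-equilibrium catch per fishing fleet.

A representative fishing fleet's profit is π_i = q_i(201 − Q) − 39q_i − 0.5q_i², with Q = q_i + Σ_{j≠i} q_j.
First-order condition: 162 − 3q_i − Σ_{j≠i} q_j = 0.
With identical fishing fleets, set every q_j = q: then 162 − 3q − 2q = 0, i.e. q = 162/5 = 32.4.

32.4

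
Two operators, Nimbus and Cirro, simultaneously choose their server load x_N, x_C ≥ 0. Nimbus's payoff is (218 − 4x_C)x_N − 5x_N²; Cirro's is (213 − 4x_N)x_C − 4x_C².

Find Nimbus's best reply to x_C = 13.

Expanding Nimbus's payoff: 218x_N − 4x_Cx_N − 5x_N².
∂π/∂x_N = 218 − 4x_C − 10x_N = 0, so x_N = 21.8 − 0.4x_C.
At x_C = 13: x_N = 21.8 − 0.4·13 = 16.6.

16.6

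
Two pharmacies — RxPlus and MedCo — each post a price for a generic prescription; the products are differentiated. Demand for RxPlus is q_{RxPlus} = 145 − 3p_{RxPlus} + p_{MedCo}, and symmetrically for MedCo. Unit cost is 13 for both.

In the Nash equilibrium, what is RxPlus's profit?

1699.32

RxPlus's profit: π = (p_{RxPlus} − 13)(145 − 3p_{RxPlus} + p_{MedCo}).
∂π/∂p_{RxPlus} = 184 − 6p_{RxPlus} + p_{MedCo} = 0 ⇒ p_{RxPlus} = 92/3 + (1/6)p_{MedCo}.
Setting p_{RxPlus} = p_{MedCo} in the reaction function: p_{RxPlus} = 92/3 + (1/6)p_{RxPlus}, so p_{RxPlus} = (92/3) / (5/6) = 36.8.
q_{RxPlus} = 145 − 3·36.8 + 36.8 = 71.4.
Profit = (36.8 − 13)·71.4 = 1699.32.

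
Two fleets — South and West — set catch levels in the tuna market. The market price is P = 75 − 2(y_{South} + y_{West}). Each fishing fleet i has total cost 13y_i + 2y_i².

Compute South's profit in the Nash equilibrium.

153.76

Fishing fleet South's profit: π = y_{South}(75 − 2(y_{South} + y_{West})) − 13y_{South} − 2y_{South}².
∂π/∂y_{South} = 62 − 8y_{South} − 2y_{West} = 0, so y_{South} = 7.75 − 0.25y_{West}.
Setting y_{South} = y_{West} in the reaction function: y_{South} = 7.75 − 0.25y_{South}, so y_{South} = 7.75 / 1.25 = 6.2.
Price P = 75 − 2·12.4 = 50.2.
South's profit: (50.2 − 13)·6.2 − 2(6.2)² = 153.76.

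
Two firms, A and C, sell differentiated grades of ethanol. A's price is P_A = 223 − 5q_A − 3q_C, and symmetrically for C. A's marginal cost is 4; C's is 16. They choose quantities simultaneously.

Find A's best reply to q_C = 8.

Firm A's profit: π = q_A(223 − 5q_A − 3q_C) − 4q_A.
∂π/∂q_A = 219 − 10q_A − 3q_C = 0 ⇒ q_A = 21.9 − 0.3q_C.
At q_C = 8: q_A = 21.9 − 0.3·8 = 19.5.

19.5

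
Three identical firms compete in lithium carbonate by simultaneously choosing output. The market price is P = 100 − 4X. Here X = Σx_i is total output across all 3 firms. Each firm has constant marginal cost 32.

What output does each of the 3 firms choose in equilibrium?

4.25

A representative firm's profit is π_i = x_i(100 − 4X) − 32x_i, with X = x_i + Σ_{j≠i} x_j.
First-order condition: 68 − 8x_i − 4Σ_{j≠i} x_j = 0.
In a symmetric equilibrium every firm chooses the same x, so Σ_{j≠i} x_j = 2x. The condition becomes 68 − 16x = 0, giving x = 68/16 = 4.25.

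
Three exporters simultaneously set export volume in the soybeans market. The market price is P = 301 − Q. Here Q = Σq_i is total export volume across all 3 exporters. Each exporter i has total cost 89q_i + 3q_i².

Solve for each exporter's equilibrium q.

A representative exporter's profit is π_i = q_i(301 − Q) − 89q_i − 3q_i², with Q = q_i + Σ_{j≠i} q_j.
First-order condition: 212 − 8q_i − Σ_{j≠i} q_j = 0.
In a symmetric equilibrium every exporter chooses the same q, so Σ_{j≠i} q_j = 2q. The condition becomes 212 − 10q = 0, giving q = 212/10 = 21.2.

21.2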